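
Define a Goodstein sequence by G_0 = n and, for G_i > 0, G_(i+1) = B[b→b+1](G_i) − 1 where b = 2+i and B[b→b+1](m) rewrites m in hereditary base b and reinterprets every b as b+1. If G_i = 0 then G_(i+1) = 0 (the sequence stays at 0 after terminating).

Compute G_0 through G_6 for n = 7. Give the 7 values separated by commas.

7, 30, 259, 3127, 46657, 823543, 16777215

base 2: 7 = 2^2 + 2 + 1; at 3: 3^3 + 3 + 1 = 31; next = 30
base 3: 30 = 3^3 + 3; at 4: 4^4 + 4 = 260; next = 259
base 4: 259 = 4^4 + 3; at 5: 5^5 + 3 = 3128; next = 3127
base 5: 3127 = 5^5 + 2; at 6: 6^6 + 2 = 46658; next = 46657
base 6: 46657 = 6^6 + 1; at 7: 7^7 + 1 = 823544; next = 823543
base 7: 823543 = 7^7; at 8: 8^8 = 16777216; next = 16777215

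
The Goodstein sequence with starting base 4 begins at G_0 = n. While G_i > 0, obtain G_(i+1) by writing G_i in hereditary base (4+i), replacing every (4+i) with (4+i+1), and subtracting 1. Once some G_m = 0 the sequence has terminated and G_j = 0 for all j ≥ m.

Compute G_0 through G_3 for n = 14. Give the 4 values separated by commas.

14, 16, 18, 20

step 0: 14 = 3·4 + 2; sub 5 for 4: 3·5 + 2; = 17; G_1 = 17−1 = 16
step 1: 16 = 3·5 + 1; sub 6 for 5: 3·6 + 1; = 19; G_2 = 19−1 = 18
step 2: 18 = 3·6; sub 7 for 6: 3·7; = 21; G_3 = 21−1 = 20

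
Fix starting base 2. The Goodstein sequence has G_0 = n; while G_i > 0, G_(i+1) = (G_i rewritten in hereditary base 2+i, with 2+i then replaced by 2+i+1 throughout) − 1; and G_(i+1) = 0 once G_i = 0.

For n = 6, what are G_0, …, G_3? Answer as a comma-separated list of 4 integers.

6, 29, 257, 3125

(0) 6|_2 = 2^2 + 2 ↦ 3^3 + 3|_3 = 30 ⇒ 29
(1) 29|_3 = 3^3 + 2 ↦ 4^4 + 2|_4 = 258 ⇒ 257
(2) 257|_4 = 4^4 + 1 ↦ 5^5 + 1|_5 = 3126 ⇒ 3125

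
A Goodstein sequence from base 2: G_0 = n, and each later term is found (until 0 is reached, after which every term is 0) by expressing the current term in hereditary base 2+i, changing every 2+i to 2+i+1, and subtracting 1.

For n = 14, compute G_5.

i=0: 14 = 2^(2 + 1) + 2^2 + 2 (b=2); 2→3: 3^(3 + 1) + 3^3 + 3 = 111; 111−1 = 110
i=1: 110 = 3^(3 + 1) + 3^3 + 2 (b=3); 3→4: 4^(4 + 1) + 4^4 + 2 = 1282; 1282−1 = 1281
i=2: 1281 = 4^(4 + 1) + 4^4 + 1 (b=4); 4→5: 5^(5 + 1) + 5^5 + 1 = 18751; 18751−1 = 18750
i=3: 18750 = 5^(5 + 1) + 5^5 (b=5); 5→6: 6^(6 + 1) + 6^6 = 326592; 326592−1 = 326591
i=4: 326591 = 6^(6 + 1) + 5·6^5 + 5·6^4 + 5·6^3 + 5·6^2 + 5·6 + 5 (b=6); 6→7: 7^(7 + 1) + 5·7^5 + 5·7^4 + 5·7^3 + 5·7^2 + 5·7 + 5 = 5862841; 5862841−1 = 5862840
i=5: 5862840 = 7^(7 + 1) + 5·7^5 + 5·7^4 + 5·7^3 + 5·7^2 + 5·7 + 4 (b=7); 7→8: 8^(8 + 1) + 5·8^5 + 5·8^4 + 5·8^3 + 5·8^2 + 5·8 + 4 = 134404972; 134404972−1 = 134404971

5862840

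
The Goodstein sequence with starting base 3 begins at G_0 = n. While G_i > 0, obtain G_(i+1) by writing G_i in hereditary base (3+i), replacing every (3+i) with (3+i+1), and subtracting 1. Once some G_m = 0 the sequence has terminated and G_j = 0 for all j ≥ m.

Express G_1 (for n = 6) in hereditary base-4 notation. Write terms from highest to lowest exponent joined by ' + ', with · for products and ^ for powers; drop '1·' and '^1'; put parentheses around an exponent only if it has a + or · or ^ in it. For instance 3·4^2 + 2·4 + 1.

i=0: 6 = 2·3 (b=3); 3→4: 2·4 = 8; 8−1 = 7
i=1: 7 = 4 + 3 (b=4); 4→5: 5 + 3 = 8; 8−1 = 7

4 + 3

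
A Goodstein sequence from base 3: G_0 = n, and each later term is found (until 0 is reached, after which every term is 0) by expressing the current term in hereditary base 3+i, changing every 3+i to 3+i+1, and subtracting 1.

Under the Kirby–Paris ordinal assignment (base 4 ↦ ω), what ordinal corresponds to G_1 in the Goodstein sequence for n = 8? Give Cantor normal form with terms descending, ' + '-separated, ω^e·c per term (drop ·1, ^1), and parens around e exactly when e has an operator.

(0) 8|_3 = 2·3 + 2 ↦ 2·4 + 2|_4 = 10 ⇒ 9
(1) 9|_4 = 2·4 + 1 ↦ 2·5 + 1|_5 = 11 ⇒ 10

ω·2 + 1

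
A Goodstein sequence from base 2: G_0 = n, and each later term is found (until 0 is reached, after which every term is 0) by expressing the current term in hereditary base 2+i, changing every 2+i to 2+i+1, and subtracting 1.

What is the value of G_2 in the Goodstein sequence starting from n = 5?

step 0: 5 = 2^2 + 1; sub 3 for 2: 3^3 + 1; = 28; G_1 = 28−1 = 27
step 1: 27 = 3^3; sub 4 for 3: 4^4; = 256; G_2 = 256−1 = 255
step 2: 255 = 3·4^3 + 3·4^2 + 3·4 + 3; sub 5 for 4: 3·5^3 + 3·5^2 + 3·5 + 3; = 468; G_3 = 468−1 = 467

255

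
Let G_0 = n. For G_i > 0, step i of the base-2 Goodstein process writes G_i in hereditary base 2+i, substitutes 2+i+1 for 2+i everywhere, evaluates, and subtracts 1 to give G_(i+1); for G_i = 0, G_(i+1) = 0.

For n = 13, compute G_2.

13 —HB2→ 2^(2 + 1) + 2^2 + 1 —bump→ 3^(3 + 1) + 3^3 + 1 = 109 —(−1)→ 108
108 —HB3→ 3^(3 + 1) + 3^3 —bump→ 4^(4 + 1) + 4^4 = 1280 —(−1)→ 1279
1279 —HB4→ 4^(4 + 1) + 3·4^3 + 3·4^2 + 3·4 + 3 —bump→ 5^(5 + 1) + 3·5^3 + 3·5^2 + 3·5 + 3 = 16093 —(−1)→ 16092

1279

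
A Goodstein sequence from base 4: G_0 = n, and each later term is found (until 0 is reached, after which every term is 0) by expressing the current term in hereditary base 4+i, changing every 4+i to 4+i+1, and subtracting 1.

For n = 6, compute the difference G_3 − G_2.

step 0: 6 = 4 + 2; sub 5 for 4: 5 + 2; = 7; G_1 = 7−1 = 6
step 1: 6 = 5 + 1; sub 6 for 5: 6 + 1; = 7; G_2 = 7−1 = 6
step 2: 6 = 6; sub 7 for 6: 7; = 7; G_3 = 7−1 = 6

0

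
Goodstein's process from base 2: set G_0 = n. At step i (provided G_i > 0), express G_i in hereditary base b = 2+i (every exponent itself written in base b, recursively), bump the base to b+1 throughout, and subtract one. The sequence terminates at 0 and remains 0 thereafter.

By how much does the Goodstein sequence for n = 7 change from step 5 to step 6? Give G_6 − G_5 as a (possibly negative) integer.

15953672

i=0: 7 = 2^2 + 2 + 1 (b=2); 2→3: 3^3 + 3 + 1 = 31; 31−1 = 30
i=1: 30 = 3^3 + 3 (b=3); 3→4: 4^4 + 4 = 260; 260−1 = 259
i=2: 259 = 4^4 + 3 (b=4); 4→5: 5^5 + 3 = 3128; 3128−1 = 3127
i=3: 3127 = 5^5 + 2 (b=5); 5→6: 6^6 + 2 = 46658; 46658−1 = 46657
i=4: 46657 = 6^6 + 1 (b=6); 6→7: 7^7 + 1 = 823544; 823544−1 = 823543
i=5: 823543 = 7^7 (b=7); 7→8: 8^8 = 16777216; 16777216−1 = 16777215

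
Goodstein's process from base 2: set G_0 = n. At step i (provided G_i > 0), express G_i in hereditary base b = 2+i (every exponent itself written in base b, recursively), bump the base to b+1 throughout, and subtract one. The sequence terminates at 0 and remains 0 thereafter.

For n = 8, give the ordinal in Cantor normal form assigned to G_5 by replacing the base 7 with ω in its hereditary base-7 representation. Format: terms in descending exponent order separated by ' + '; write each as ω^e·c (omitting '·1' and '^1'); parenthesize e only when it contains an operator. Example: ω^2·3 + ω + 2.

ω^ω·2 + ω^2·2 + ω + 4

i=0: 8 = 2^(2 + 1) (b=2); 2→3: 3^(3 + 1) = 81; 81−1 = 80
i=1: 80 = 2·3^3 + 2·3^2 + 2·3 + 2 (b=3); 3→4: 2·4^4 + 2·4^2 + 2·4 + 2 = 554; 554−1 = 553
i=2: 553 = 2·4^4 + 2·4^2 + 2·4 + 1 (b=4); 4→5: 2·5^5 + 2·5^2 + 2·5 + 1 = 6311; 6311−1 = 6310
i=3: 6310 = 2·5^5 + 2·5^2 + 2·5 (b=5); 5→6: 2·6^6 + 2·6^2 + 2·6 = 93396; 93396−1 = 93395
i=4: 93395 = 2·6^6 + 2·6^2 + 6 + 5 (b=6); 6→7: 2·7^7 + 2·7^2 + 7 + 5 = 1647196; 1647196−1 = 1647195
i=5: 1647195 = 2·7^7 + 2·7^2 + 7 + 4 (b=7); 7→8: 2·8^8 + 2·8^2 + 8 + 4 = 33554572; 33554572−1 = 33554571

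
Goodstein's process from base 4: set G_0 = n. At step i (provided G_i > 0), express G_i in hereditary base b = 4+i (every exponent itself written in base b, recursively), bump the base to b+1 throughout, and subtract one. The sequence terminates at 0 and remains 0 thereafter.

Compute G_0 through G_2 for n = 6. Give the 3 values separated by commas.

G_0=6  [base 4] 4 + 2  →[4↦5]→  5 + 2 = 7  −1 ⇒ G_1=6
G_1=6  [base 5] 5 + 1  →[5↦6]→  6 + 1 = 7  −1 ⇒ G_2=6

6, 6, 6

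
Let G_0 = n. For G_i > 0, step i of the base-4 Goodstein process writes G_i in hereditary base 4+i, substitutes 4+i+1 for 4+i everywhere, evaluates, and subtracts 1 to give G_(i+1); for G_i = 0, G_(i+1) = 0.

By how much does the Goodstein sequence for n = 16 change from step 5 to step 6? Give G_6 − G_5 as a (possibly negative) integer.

3

(0) 16|_4 = 4^2 ↦ 5^2|_5 = 25 ⇒ 24
(1) 24|_5 = 4·5 + 4 ↦ 4·6 + 4|_6 = 28 ⇒ 27
(2) 27|_6 = 4·6 + 3 ↦ 4·7 + 3|_7 = 31 ⇒ 30
(3) 30|_7 = 4·7 + 2 ↦ 4·8 + 2|_8 = 34 ⇒ 33
(4) 33|_8 = 4·8 + 1 ↦ 4·9 + 1|_9 = 37 ⇒ 36
(5) 36|_9 = 4·9 ↦ 4·10|_10 = 40 ⇒ 39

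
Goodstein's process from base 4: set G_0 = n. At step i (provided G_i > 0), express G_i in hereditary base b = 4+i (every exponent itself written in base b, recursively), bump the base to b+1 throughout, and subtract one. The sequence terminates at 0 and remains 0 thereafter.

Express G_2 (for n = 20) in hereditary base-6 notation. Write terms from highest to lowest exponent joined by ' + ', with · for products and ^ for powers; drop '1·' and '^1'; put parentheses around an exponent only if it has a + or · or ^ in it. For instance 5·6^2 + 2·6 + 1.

6^2 + 3

(0) 20|_4 = 4^2 + 4 ↦ 5^2 + 5|_5 = 30 ⇒ 29
(1) 29|_5 = 5^2 + 4 ↦ 6^2 + 4|_6 = 40 ⇒ 39
(2) 39|_6 = 6^2 + 3 ↦ 7^2 + 3|_7 = 52 ⇒ 51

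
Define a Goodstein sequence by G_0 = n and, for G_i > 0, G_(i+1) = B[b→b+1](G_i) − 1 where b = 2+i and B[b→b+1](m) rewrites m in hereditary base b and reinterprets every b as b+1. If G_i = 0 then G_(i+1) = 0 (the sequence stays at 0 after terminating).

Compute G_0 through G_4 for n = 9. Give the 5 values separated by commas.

(0) 9|_2 = 2^(2 + 1) + 1 ↦ 3^(3 + 1) + 1|_3 = 82 ⇒ 81
(1) 81|_3 = 3^(3 + 1) ↦ 4^(4 + 1)|_4 = 1024 ⇒ 1023
(2) 1023|_4 = 3·4^4 + 3·4^3 + 3·4^2 + 3·4 + 3 ↦ 3·5^5 + 3·5^3 + 3·5^2 + 3·5 + 3|_5 = 9843 ⇒ 9842
(3) 9842|_5 = 3·5^5 + 3·5^3 + 3·5^2 + 3·5 + 2 ↦ 3·6^6 + 3·6^3 + 3·6^2 + 3·6 + 2|_6 = 140744 ⇒ 140743

9, 81, 1023, 9842, 140743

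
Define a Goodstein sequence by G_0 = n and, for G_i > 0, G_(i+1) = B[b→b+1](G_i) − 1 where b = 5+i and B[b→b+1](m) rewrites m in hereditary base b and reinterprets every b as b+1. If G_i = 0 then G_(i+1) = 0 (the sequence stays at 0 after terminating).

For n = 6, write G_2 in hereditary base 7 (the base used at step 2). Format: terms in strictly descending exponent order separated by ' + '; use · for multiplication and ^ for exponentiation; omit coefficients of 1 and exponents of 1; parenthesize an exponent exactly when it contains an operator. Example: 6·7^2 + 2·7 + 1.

i=0: 6 = 5 + 1 (b=5); 5→6: 6 + 1 = 7; 7−1 = 6
i=1: 6 = 6 (b=6); 6→7: 7 = 7; 7−1 = 6

6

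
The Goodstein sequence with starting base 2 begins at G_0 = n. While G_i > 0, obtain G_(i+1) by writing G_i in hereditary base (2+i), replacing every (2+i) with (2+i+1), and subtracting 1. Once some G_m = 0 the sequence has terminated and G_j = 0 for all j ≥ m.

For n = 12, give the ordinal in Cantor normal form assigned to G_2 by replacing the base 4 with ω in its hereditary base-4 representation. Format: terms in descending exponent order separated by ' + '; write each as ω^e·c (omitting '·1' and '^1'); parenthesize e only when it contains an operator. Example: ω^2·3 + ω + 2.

G_0 = 12. HB_2(12) = 2^(2 + 1) + 2^2. Bump = 108. G_1 = 107.
G_1 = 107. HB_3(107) = 3^(3 + 1) + 2·3^2 + 2·3 + 2. Bump = 1066. G_2 = 1065.
G_2 = 1065. HB_4(1065) = 4^(4 + 1) + 2·4^2 + 2·4 + 1. Bump = 15686. G_3 = 15685.

ω^(ω + 1) + ω^2·2 + ω·2 + 1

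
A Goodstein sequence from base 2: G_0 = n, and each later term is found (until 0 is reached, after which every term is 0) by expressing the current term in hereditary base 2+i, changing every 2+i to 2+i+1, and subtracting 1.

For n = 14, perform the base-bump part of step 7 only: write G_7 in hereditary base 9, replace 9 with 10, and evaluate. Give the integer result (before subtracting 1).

100000555552

14 —HB2→ 2^(2 + 1) + 2^2 + 2 —bump→ 3^(3 + 1) + 3^3 + 3 = 111 —(−1)→ 110
110 —HB3→ 3^(3 + 1) + 3^3 + 2 —bump→ 4^(4 + 1) + 4^4 + 2 = 1282 —(−1)→ 1281
1281 —HB4→ 4^(4 + 1) + 4^4 + 1 —bump→ 5^(5 + 1) + 5^5 + 1 = 18751 —(−1)→ 18750
18750 —HB5→ 5^(5 + 1) + 5^5 —bump→ 6^(6 + 1) + 6^6 = 326592 —(−1)→ 326591
326591 —HB6→ 6^(6 + 1) + 5·6^5 + 5·6^4 + 5·6^3 + 5·6^2 + 5·6 + 5 —bump→ 7^(7 + 1) + 5·7^5 + 5·7^4 + 5·7^3 + 5·7^2 + 5·7 + 5 = 5862841 —(−1)→ 5862840
5862840 —HB7→ 7^(7 + 1) + 5·7^5 + 5·7^4 + 5·7^3 + 5·7^2 + 5·7 + 4 —bump→ 8^(8 + 1) + 5·8^5 + 5·8^4 + 5·8^3 + 5·8^2 + 5·8 + 4 = 134404972 —(−1)→ 134404971
134404971 —HB8→ 8^(8 + 1) + 5·8^5 + 5·8^4 + 5·8^3 + 5·8^2 + 5·8 + 3 —bump→ 9^(9 + 1) + 5·9^5 + 5·9^4 + 5·9^3 + 5·9^2 + 5·9 + 3 = 3487116549 —(−1)→ 3487116548
3487116548 —HB9→ 9^(9 + 1) + 5·9^5 + 5·9^4 + 5·9^3 + 5·9^2 + 5·9 + 2 —bump→ 10^(10 + 1) + 5·10^5 + 5·10^4 + 5·10^3 + 5·10^2 + 5·10 + 2 = 100000555552 —(−1)→ 100000555551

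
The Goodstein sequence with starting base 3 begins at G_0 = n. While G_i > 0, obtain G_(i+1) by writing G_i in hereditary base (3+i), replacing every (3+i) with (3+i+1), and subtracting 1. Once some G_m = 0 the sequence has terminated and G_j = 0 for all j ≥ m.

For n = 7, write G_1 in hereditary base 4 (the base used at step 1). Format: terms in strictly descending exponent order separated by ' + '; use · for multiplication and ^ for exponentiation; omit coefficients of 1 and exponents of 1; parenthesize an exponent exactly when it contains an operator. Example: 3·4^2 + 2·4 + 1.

2·4

G_0 = 7. HB_3(7) = 2·3 + 1. Bump = 9. G_1 = 8.
G_1 = 8. HB_4(8) = 2·4. Bump = 10. G_2 = 9.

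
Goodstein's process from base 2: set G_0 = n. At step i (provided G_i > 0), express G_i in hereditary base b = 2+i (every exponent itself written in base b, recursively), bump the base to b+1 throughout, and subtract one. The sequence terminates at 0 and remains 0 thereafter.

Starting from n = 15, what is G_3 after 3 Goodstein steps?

base 2: 15 = 2^(2 + 1) + 2^2 + 2 + 1; at 3: 3^(3 + 1) + 3^3 + 3 + 1 = 112; next = 111
base 3: 111 = 3^(3 + 1) + 3^3 + 3; at 4: 4^(4 + 1) + 4^4 + 4 = 1284; next = 1283
base 4: 1283 = 4^(4 + 1) + 4^4 + 3; at 5: 5^(5 + 1) + 5^5 + 3 = 18753; next = 18752

18752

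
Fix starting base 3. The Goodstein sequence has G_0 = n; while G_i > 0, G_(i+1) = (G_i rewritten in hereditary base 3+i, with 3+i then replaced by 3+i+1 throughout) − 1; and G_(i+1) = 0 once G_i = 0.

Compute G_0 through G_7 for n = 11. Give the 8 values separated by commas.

11 —HB3→ 3^2 + 2 —bump→ 4^2 + 2 = 18 —(−1)→ 17
17 —HB4→ 4^2 + 1 —bump→ 5^2 + 1 = 26 —(−1)→ 25
25 —HB5→ 5^2 —bump→ 6^2 = 36 —(−1)→ 35
35 —HB6→ 5·6 + 5 —bump→ 5·7 + 5 = 40 —(−1)→ 39
39 —HB7→ 5·7 + 4 —bump→ 5·8 + 4 = 44 —(−1)→ 43
43 —HB8→ 5·8 + 3 —bump→ 5·9 + 3 = 48 —(−1)→ 47
47 —HB9→ 5·9 + 2 —bump→ 5·10 + 2 = 52 —(−1)→ 51

11, 17, 25, 35, 39, 43, 47, 51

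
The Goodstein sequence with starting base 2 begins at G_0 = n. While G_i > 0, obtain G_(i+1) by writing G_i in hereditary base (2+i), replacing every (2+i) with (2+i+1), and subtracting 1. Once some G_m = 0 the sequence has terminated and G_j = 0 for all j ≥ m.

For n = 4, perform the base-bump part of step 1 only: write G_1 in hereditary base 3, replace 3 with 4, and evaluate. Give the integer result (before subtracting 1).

42

(0) 4|_2 = 2^2 ↦ 3^3|_3 = 27 ⇒ 26
(1) 26|_3 = 2·3^2 + 2·3 + 2 ↦ 2·4^2 + 2·4 + 2|_4 = 42 ⇒ 41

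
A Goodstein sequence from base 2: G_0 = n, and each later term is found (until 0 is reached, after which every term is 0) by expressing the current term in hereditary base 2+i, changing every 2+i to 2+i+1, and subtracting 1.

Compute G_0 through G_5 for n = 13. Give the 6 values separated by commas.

13, 108, 1279, 16092, 280711, 5765998

[0] 13 ≡ 2^(2 + 1) + 2^2 + 1 (base 2). Lift 3: 109. −1: 108.
[1] 108 ≡ 3^(3 + 1) + 3^3 (base 3). Lift 4: 1280. −1: 1279.
[2] 1279 ≡ 4^(4 + 1) + 3·4^3 + 3·4^2 + 3·4 + 3 (base 4). Lift 5: 16093. −1: 16092.
[3] 16092 ≡ 5^(5 + 1) + 3·5^3 + 3·5^2 + 3·5 + 2 (base 5). Lift 6: 280712. −1: 280711.
[4] 280711 ≡ 6^(6 + 1) + 3·6^3 + 3·6^2 + 3·6 + 1 (base 6). Lift 7: 5765999. −1: 5765998.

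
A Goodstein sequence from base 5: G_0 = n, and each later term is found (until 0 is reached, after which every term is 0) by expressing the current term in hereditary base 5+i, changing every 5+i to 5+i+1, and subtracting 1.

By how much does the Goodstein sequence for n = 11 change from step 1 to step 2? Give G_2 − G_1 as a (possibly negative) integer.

1

G_0=11  [base 5] 2·5 + 1  →[5↦6]→  2·6 + 1 = 13  −1 ⇒ G_1=12
G_1=12  [base 6] 2·6  →[6↦7]→  2·7 = 14  −1 ⇒ G_2=13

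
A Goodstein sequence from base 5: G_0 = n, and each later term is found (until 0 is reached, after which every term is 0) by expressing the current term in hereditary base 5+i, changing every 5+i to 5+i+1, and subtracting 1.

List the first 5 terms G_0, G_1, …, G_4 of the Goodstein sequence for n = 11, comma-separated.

11, 12, 13, 13, 13

step 0: 11 = 2·5 + 1; sub 6 for 5: 2·6 + 1; = 13; G_1 = 13−1 = 12
step 1: 12 = 2·6; sub 7 for 6: 2·7; = 14; G_2 = 14−1 = 13
step 2: 13 = 7 + 6; sub 8 for 7: 8 + 6; = 14; G_3 = 14−1 = 13
step 3: 13 = 8 + 5; sub 9 for 8: 9 + 5; = 14; G_4 = 14−1 = 13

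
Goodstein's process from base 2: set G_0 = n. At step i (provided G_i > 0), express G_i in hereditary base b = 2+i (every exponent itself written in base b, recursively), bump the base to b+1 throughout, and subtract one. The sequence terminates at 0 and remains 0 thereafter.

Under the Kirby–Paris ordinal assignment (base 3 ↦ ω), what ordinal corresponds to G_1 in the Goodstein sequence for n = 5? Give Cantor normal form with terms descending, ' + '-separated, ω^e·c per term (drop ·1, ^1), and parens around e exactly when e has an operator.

G_0=5  [base 2] 2^2 + 1  →[2↦3]→  3^3 + 1 = 28  −1 ⇒ G_1=27
G_1=27  [base 3] 3^3  →[3↦4]→  4^4 = 256  −1 ⇒ G_2=255

ω^ω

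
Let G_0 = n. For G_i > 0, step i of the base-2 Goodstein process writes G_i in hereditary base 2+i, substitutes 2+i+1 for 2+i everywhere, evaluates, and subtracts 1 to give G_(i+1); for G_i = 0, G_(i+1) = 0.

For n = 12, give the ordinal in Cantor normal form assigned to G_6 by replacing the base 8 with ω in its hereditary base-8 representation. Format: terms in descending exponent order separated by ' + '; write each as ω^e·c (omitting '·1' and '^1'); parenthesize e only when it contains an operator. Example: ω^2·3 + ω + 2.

ω^(ω + 1) + ω^2·2 + ω + 3

step 0: 12 = 2^(2 + 1) + 2^2; sub 3 for 2: 3^(3 + 1) + 3^3; = 108; G_1 = 108−1 = 107
step 1: 107 = 3^(3 + 1) + 2·3^2 + 2·3 + 2; sub 4 for 3: 4^(4 + 1) + 2·4^2 + 2·4 + 2; = 1066; G_2 = 1066−1 = 1065
step 2: 1065 = 4^(4 + 1) + 2·4^2 + 2·4 + 1; sub 5 for 4: 5^(5 + 1) + 2·5^2 + 2·5 + 1; = 15686; G_3 = 15686−1 = 15685
step 3: 15685 = 5^(5 + 1) + 2·5^2 + 2·5; sub 6 for 5: 6^(6 + 1) + 2·6^2 + 2·6; = 280020; G_4 = 280020−1 = 280019
step 4: 280019 = 6^(6 + 1) + 2·6^2 + 6 + 5; sub 7 for 6: 7^(7 + 1) + 2·7^2 + 7 + 5; = 5764911; G_5 = 5764911−1 = 5764910
step 5: 5764910 = 7^(7 + 1) + 2·7^2 + 7 + 4; sub 8 for 7: 8^(8 + 1) + 2·8^2 + 8 + 4; = 134217868; G_6 = 134217868−1 = 134217867
step 6: 134217867 = 8^(8 + 1) + 2·8^2 + 8 + 3; sub 9 for 8: 9^(9 + 1) + 2·9^2 + 9 + 3; = 3486784575; G_7 = 3486784575−1 = 3486784574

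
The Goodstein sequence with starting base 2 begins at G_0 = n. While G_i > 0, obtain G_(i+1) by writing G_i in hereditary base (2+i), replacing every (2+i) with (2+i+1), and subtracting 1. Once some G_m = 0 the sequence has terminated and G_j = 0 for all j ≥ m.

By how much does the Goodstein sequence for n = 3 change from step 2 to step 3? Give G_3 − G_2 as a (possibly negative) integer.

-1

step 0: 3 = 2 + 1; sub 3 for 2: 3 + 1; = 4; G_1 = 4−1 = 3
step 1: 3 = 3; sub 4 for 3: 4; = 4; G_2 = 4−1 = 3
step 2: 3 = 3; sub 5 for 4: 3; = 3; G_3 = 3−1 = 2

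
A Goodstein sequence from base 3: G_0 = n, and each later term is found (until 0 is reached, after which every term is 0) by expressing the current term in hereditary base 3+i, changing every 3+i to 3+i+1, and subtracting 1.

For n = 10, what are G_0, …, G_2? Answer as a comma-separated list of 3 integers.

base 3: 10 = 3^2 + 1; at 4: 4^2 + 1 = 17; next = 16
base 4: 16 = 4^2; at 5: 5^2 = 25; next = 24

10, 16, 24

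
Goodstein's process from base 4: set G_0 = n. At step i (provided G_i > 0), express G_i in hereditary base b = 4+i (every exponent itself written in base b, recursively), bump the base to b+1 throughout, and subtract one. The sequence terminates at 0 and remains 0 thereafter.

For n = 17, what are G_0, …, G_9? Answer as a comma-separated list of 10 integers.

(0) 17|_4 = 4^2 + 1 ↦ 5^2 + 1|_5 = 26 ⇒ 25
(1) 25|_5 = 5^2 ↦ 6^2|_6 = 36 ⇒ 35
(2) 35|_6 = 5·6 + 5 ↦ 5·7 + 5|_7 = 40 ⇒ 39
(3) 39|_7 = 5·7 + 4 ↦ 5·8 + 4|_8 = 44 ⇒ 43
(4) 43|_8 = 5·8 + 3 ↦ 5·9 + 3|_9 = 48 ⇒ 47
(5) 47|_9 = 5·9 + 2 ↦ 5·10 + 2|_10 = 52 ⇒ 51
(6) 51|_10 = 5·10 + 1 ↦ 5·11 + 1|_11 = 56 ⇒ 55
(7) 55|_11 = 5·11 ↦ 5·12|_12 = 60 ⇒ 59
(8) 59|_12 = 4·12 + 11 ↦ 4·13 + 11|_13 = 63 ⇒ 62

17, 25, 35, 39, 43, 47, 51, 55, 59, 62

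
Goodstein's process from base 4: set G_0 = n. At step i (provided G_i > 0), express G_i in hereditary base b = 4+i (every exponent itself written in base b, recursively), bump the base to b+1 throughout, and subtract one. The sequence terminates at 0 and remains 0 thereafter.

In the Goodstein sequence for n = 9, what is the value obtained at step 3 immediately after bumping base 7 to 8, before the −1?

12

G_0 = 9. HB_4(9) = 2·4 + 1. Bump = 11. G_1 = 10.
G_1 = 10. HB_5(10) = 2·5. Bump = 12. G_2 = 11.
G_2 = 11. HB_6(11) = 6 + 5. Bump = 12. G_3 = 11.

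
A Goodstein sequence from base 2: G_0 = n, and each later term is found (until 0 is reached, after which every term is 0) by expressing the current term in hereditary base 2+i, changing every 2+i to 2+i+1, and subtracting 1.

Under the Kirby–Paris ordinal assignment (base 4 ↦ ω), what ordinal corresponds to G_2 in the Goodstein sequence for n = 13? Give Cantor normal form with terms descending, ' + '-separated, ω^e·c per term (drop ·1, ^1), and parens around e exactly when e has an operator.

ω^(ω + 1) + ω^3·3 + ω^2·3 + ω·3 + 3

13 —HB2→ 2^(2 + 1) + 2^2 + 1 —bump→ 3^(3 + 1) + 3^3 + 1 = 109 —(−1)→ 108
108 —HB3→ 3^(3 + 1) + 3^3 —bump→ 4^(4 + 1) + 4^4 = 1280 —(−1)→ 1279
1279 —HB4→ 4^(4 + 1) + 3·4^3 + 3·4^2 + 3·4 + 3 —bump→ 5^(5 + 1) + 3·5^3 + 3·5^2 + 3·5 + 3 = 16093 —(−1)→ 16092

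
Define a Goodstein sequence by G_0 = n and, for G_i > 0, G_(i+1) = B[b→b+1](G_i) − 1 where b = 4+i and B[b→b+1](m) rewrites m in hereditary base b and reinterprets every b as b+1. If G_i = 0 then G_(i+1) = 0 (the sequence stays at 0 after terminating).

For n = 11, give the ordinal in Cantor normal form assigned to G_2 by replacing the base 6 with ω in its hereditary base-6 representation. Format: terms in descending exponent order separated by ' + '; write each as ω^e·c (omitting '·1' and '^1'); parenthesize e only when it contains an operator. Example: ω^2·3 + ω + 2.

i=0: 11 = 2·4 + 3 (b=4); 4→5: 2·5 + 3 = 13; 13−1 = 12
i=1: 12 = 2·5 + 2 (b=5); 5→6: 2·6 + 2 = 14; 14−1 = 13
i=2: 13 = 2·6 + 1 (b=6); 6→7: 2·7 + 1 = 15; 15−1 = 14

ω·2 + 1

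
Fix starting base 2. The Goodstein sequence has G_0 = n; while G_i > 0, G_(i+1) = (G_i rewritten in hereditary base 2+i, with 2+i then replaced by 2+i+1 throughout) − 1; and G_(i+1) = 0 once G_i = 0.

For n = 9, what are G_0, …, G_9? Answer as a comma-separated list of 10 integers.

9, 81, 1023, 9842, 140743, 2471826, 50333399, 1162263921, 30000003325, 855935016215

G_0 = 9. HB_2(9) = 2^(2 + 1) + 1. Bump = 82. G_1 = 81.
G_1 = 81. HB_3(81) = 3^(3 + 1). Bump = 1024. G_2 = 1023.
G_2 = 1023. HB_4(1023) = 3·4^4 + 3·4^3 + 3·4^2 + 3·4 + 3. Bump = 9843. G_3 = 9842.
G_3 = 9842. HB_5(9842) = 3·5^5 + 3·5^3 + 3·5^2 + 3·5 + 2. Bump = 140744. G_4 = 140743.
G_4 = 140743. HB_6(140743) = 3·6^6 + 3·6^3 + 3·6^2 + 3·6 + 1. Bump = 2471827. G_5 = 2471826.
G_5 = 2471826. HB_7(2471826) = 3·7^7 + 3·7^3 + 3·7^2 + 3·7. Bump = 50333400. G_6 = 50333399.
G_6 = 50333399. HB_8(50333399) = 3·8^8 + 3·8^3 + 3·8^2 + 2·8 + 7. Bump = 1162263922. G_7 = 1162263921.
G_7 = 1162263921. HB_9(1162263921) = 3·9^9 + 3·9^3 + 3·9^2 + 2·9 + 6. Bump = 30000003326. G_8 = 30000003325.
G_8 = 30000003325. HB_10(30000003325) = 3·10^10 + 3·10^3 + 3·10^2 + 2·10 + 5. Bump = 855935016216. G_9 = 855935016215.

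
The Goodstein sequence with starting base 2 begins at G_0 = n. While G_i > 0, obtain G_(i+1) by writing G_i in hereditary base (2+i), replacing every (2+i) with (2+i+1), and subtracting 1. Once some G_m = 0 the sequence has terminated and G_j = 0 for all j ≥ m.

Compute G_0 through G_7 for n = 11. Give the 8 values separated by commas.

11, 84, 1027, 15627, 279937, 5764801, 134217727, 2749609302

[0] 11 ≡ 2^(2 + 1) + 2 + 1 (base 2). Lift 3: 85. −1: 84.
[1] 84 ≡ 3^(3 + 1) + 3 (base 3). Lift 4: 1028. −1: 1027.
[2] 1027 ≡ 4^(4 + 1) + 3 (base 4). Lift 5: 15628. −1: 15627.
[3] 15627 ≡ 5^(5 + 1) + 2 (base 5). Lift 6: 279938. −1: 279937.
[4] 279937 ≡ 6^(6 + 1) + 1 (base 6). Lift 7: 5764802. −1: 5764801.
[5] 5764801 ≡ 7^(7 + 1) (base 7). Lift 8: 134217728. −1: 134217727.
[6] 134217727 ≡ 7·8^8 + 7·8^7 + 7·8^6 + 7·8^5 + 7·8^4 + 7·8^3 + 7·8^2 + 7·8 + 7 (base 8). Lift 9: 2749609303. −1: 2749609302.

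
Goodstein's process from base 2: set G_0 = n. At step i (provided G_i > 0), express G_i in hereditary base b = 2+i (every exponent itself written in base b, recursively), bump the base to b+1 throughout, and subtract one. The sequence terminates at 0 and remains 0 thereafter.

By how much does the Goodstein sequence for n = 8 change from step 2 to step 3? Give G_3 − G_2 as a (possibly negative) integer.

5757

base 2: 8 = 2^(2 + 1); at 3: 3^(3 + 1) = 81; next = 80
base 3: 80 = 2·3^3 + 2·3^2 + 2·3 + 2; at 4: 2·4^4 + 2·4^2 + 2·4 + 2 = 554; next = 553
base 4: 553 = 2·4^4 + 2·4^2 + 2·4 + 1; at 5: 2·5^5 + 2·5^2 + 2·5 + 1 = 6311; next = 6310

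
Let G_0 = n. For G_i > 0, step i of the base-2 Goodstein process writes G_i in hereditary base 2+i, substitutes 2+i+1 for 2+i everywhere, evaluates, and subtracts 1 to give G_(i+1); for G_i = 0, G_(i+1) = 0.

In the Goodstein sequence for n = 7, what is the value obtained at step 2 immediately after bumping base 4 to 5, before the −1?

base 2: 7 = 2^2 + 2 + 1; at 3: 3^3 + 3 + 1 = 31; next = 30
base 3: 30 = 3^3 + 3; at 4: 4^4 + 4 = 260; next = 259
base 4: 259 = 4^4 + 3; at 5: 5^5 + 3 = 3128; next = 3127

3128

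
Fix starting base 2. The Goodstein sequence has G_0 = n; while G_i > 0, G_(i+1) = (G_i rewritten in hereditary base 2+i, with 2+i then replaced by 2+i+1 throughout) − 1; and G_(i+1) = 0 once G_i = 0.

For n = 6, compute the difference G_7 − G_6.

[0] 6 ≡ 2^2 + 2 (base 2). Lift 3: 30. −1: 29.
[1] 29 ≡ 3^3 + 2 (base 3). Lift 4: 258. −1: 257.
[2] 257 ≡ 4^4 + 1 (base 4). Lift 5: 3126. −1: 3125.
[3] 3125 ≡ 5^5 (base 5). Lift 6: 46656. −1: 46655.
[4] 46655 ≡ 5·6^5 + 5·6^4 + 5·6^3 + 5·6^2 + 5·6 + 5 (base 6). Lift 7: 98040. −1: 98039.
[5] 98039 ≡ 5·7^5 + 5·7^4 + 5·7^3 + 5·7^2 + 5·7 + 4 (base 7). Lift 8: 187244. −1: 187243.
[6] 187243 ≡ 5·8^5 + 5·8^4 + 5·8^3 + 5·8^2 + 5·8 + 3 (base 8). Lift 9: 332148. −1: 332147.

144904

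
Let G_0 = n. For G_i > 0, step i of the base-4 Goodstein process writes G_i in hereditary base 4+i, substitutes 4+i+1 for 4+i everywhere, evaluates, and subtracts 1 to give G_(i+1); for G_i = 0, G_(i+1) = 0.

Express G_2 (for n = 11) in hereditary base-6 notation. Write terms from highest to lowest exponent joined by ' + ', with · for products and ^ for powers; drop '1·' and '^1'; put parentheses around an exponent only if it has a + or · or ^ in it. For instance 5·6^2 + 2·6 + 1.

2·6 + 1

G_0=11  [base 4] 2·4 + 3  →[4↦5]→  2·5 + 3 = 13  −1 ⇒ G_1=12
G_1=12  [base 5] 2·5 + 2  →[5↦6]→  2·6 + 2 = 14  −1 ⇒ G_2=13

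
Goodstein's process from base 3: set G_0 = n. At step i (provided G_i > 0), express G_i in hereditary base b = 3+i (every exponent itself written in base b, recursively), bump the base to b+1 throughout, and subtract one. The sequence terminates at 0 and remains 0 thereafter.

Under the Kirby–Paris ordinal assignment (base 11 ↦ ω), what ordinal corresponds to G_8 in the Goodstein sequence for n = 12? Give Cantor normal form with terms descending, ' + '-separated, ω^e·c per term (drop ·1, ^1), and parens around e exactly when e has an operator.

ω·7 + 4

(0) 12|_3 = 3^2 + 3 ↦ 4^2 + 4|_4 = 20 ⇒ 19
(1) 19|_4 = 4^2 + 3 ↦ 5^2 + 3|_5 = 28 ⇒ 27
(2) 27|_5 = 5^2 + 2 ↦ 6^2 + 2|_6 = 38 ⇒ 37
(3) 37|_6 = 6^2 + 1 ↦ 7^2 + 1|_7 = 50 ⇒ 49
(4) 49|_7 = 7^2 ↦ 8^2|_8 = 64 ⇒ 63
(5) 63|_8 = 7·8 + 7 ↦ 7·9 + 7|_9 = 70 ⇒ 69
(6) 69|_9 = 7·9 + 6 ↦ 7·10 + 6|_10 = 76 ⇒ 75
(7) 75|_10 = 7·10 + 5 ↦ 7·11 + 5|_11 = 82 ⇒ 81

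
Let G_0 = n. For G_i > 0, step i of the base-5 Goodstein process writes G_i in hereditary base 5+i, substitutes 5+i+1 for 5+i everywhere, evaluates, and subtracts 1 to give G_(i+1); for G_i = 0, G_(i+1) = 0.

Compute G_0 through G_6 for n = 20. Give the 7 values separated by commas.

i=0: 20 = 4·5 (b=5); 5→6: 4·6 = 24; 24−1 = 23
i=1: 23 = 3·6 + 5 (b=6); 6→7: 3·7 + 5 = 26; 26−1 = 25
i=2: 25 = 3·7 + 4 (b=7); 7→8: 3·8 + 4 = 28; 28−1 = 27
i=3: 27 = 3·8 + 3 (b=8); 8→9: 3·9 + 3 = 30; 30−1 = 29
i=4: 29 = 3·9 + 2 (b=9); 9→10: 3·10 + 2 = 32; 32−1 = 31
i=5: 31 = 3·10 + 1 (b=10); 10→11: 3·11 + 1 = 34; 34−1 = 33

20, 23, 25, 27, 29, 31, 33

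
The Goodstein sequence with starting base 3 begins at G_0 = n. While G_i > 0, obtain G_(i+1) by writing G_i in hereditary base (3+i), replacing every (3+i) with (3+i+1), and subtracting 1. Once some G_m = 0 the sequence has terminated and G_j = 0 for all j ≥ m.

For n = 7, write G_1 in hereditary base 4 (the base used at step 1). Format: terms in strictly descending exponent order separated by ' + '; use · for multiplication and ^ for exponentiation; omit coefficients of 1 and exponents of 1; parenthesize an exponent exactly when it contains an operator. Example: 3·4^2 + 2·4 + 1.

(0) 7|_3 = 2·3 + 1 ↦ 2·4 + 1|_4 = 9 ⇒ 8
(1) 8|_4 = 2·4 ↦ 2·5|_5 = 10 ⇒ 9

2·4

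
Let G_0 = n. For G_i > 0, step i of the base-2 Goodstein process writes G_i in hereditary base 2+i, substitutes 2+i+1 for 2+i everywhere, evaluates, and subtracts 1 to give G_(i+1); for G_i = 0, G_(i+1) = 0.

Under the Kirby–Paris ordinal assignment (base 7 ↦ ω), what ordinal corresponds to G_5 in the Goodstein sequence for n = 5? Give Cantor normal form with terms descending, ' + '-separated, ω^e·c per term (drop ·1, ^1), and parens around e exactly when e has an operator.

step 0: 5 = 2^2 + 1; sub 3 for 2: 3^3 + 1; = 28; G_1 = 28−1 = 27
step 1: 27 = 3^3; sub 4 for 3: 4^4; = 256; G_2 = 256−1 = 255
step 2: 255 = 3·4^3 + 3·4^2 + 3·4 + 3; sub 5 for 4: 3·5^3 + 3·5^2 + 3·5 + 3; = 468; G_3 = 468−1 = 467
step 3: 467 = 3·5^3 + 3·5^2 + 3·5 + 2; sub 6 for 5: 3·6^3 + 3·6^2 + 3·6 + 2; = 776; G_4 = 776−1 = 775
step 4: 775 = 3·6^3 + 3·6^2 + 3·6 + 1; sub 7 for 6: 3·7^3 + 3·7^2 + 3·7 + 1; = 1198; G_5 = 1198−1 = 1197
step 5: 1197 = 3·7^3 + 3·7^2 + 3·7; sub 8 for 7: 3·8^3 + 3·8^2 + 3·8; = 1752; G_6 = 1752−1 = 1751

ω^3·3 + ω^2·3 + ω·3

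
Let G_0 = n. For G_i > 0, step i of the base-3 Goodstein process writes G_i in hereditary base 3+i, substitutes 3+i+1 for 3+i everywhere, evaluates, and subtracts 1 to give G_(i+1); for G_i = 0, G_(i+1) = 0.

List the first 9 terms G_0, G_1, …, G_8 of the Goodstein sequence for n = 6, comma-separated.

6 —HB3→ 2·3 —bump→ 2·4 = 8 —(−1)→ 7
7 —HB4→ 4 + 3 —bump→ 5 + 3 = 8 —(−1)→ 7
7 —HB5→ 5 + 2 —bump→ 6 + 2 = 8 —(−1)→ 7
7 —HB6→ 6 + 1 —bump→ 7 + 1 = 8 —(−1)→ 7
7 —HB7→ 7 —bump→ 8 = 8 —(−1)→ 7
7 —HB8→ 7 —bump→ 7 = 7 —(−1)→ 6
6 —HB9→ 6 —bump→ 6 = 6 —(−1)→ 5
5 —HB10→ 5 —bump→ 5 = 5 —(−1)→ 4

6, 7, 7, 7, 7, 7, 6, 5, 4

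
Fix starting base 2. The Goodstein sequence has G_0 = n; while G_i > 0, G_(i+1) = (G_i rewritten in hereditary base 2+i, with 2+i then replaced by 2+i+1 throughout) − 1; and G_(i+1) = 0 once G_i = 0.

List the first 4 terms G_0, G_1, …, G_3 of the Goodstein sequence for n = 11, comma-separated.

11, 84, 1027, 15627

G_0=11  [base 2] 2^(2 + 1) + 2 + 1  →[2↦3]→  3^(3 + 1) + 3 + 1 = 85  −1 ⇒ G_1=84
G_1=84  [base 3] 3^(3 + 1) + 3  →[3↦4]→  4^(4 + 1) + 4 = 1028  −1 ⇒ G_2=1027
G_2=1027  [base 4] 4^(4 + 1) + 3  →[4↦5]→  5^(5 + 1) + 3 = 15628  −1 ⇒ G_3=15627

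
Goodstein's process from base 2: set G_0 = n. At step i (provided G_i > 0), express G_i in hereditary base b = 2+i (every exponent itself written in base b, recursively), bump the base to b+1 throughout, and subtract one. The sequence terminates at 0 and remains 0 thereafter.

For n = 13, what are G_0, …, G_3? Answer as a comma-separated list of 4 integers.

G_0=13  [base 2] 2^(2 + 1) + 2^2 + 1  →[2↦3]→  3^(3 + 1) + 3^3 + 1 = 109  −1 ⇒ G_1=108
G_1=108  [base 3] 3^(3 + 1) + 3^3  →[3↦4]→  4^(4 + 1) + 4^4 = 1280  −1 ⇒ G_2=1279
G_2=1279  [base 4] 4^(4 + 1) + 3·4^3 + 3·4^2 + 3·4 + 3  →[4↦5]→  5^(5 + 1) + 3·5^3 + 3·5^2 + 3·5 + 3 = 16093  −1 ⇒ G_3=16092

13, 108, 1279, 16092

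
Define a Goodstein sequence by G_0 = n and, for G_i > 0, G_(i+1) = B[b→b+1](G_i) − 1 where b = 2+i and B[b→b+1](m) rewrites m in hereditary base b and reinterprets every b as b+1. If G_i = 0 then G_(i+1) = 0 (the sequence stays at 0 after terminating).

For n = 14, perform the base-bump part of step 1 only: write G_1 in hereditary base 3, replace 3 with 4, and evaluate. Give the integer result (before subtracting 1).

1282

[0] 14 ≡ 2^(2 + 1) + 2^2 + 2 (base 2). Lift 3: 111. −1: 110.
[1] 110 ≡ 3^(3 + 1) + 3^3 + 2 (base 3). Lift 4: 1282. −1: 1281.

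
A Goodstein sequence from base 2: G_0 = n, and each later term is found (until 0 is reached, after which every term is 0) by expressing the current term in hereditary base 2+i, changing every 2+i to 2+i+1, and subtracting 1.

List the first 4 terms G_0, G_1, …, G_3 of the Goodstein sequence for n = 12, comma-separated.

12, 107, 1065, 15685

G_0=12  [base 2] 2^(2 + 1) + 2^2  →[2↦3]→  3^(3 + 1) + 3^3 = 108  −1 ⇒ G_1=107
G_1=107  [base 3] 3^(3 + 1) + 2·3^2 + 2·3 + 2  →[3↦4]→  4^(4 + 1) + 2·4^2 + 2·4 + 2 = 1066  −1 ⇒ G_2=1065
G_2=1065  [base 4] 4^(4 + 1) + 2·4^2 + 2·4 + 1  →[4↦5]→  5^(5 + 1) + 2·5^2 + 2·5 + 1 = 15686  −1 ⇒ G_3=15685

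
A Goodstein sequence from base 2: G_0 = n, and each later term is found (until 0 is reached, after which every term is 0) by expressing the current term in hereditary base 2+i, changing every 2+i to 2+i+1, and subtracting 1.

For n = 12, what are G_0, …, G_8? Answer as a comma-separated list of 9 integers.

(0) 12|_2 = 2^(2 + 1) + 2^2 ↦ 3^(3 + 1) + 3^3|_3 = 108 ⇒ 107
(1) 107|_3 = 3^(3 + 1) + 2·3^2 + 2·3 + 2 ↦ 4^(4 + 1) + 2·4^2 + 2·4 + 2|_4 = 1066 ⇒ 1065
(2) 1065|_4 = 4^(4 + 1) + 2·4^2 + 2·4 + 1 ↦ 5^(5 + 1) + 2·5^2 + 2·5 + 1|_5 = 15686 ⇒ 15685
(3) 15685|_5 = 5^(5 + 1) + 2·5^2 + 2·5 ↦ 6^(6 + 1) + 2·6^2 + 2·6|_6 = 280020 ⇒ 280019
(4) 280019|_6 = 6^(6 + 1) + 2·6^2 + 6 + 5 ↦ 7^(7 + 1) + 2·7^2 + 7 + 5|_7 = 5764911 ⇒ 5764910
(5) 5764910|_7 = 7^(7 + 1) + 2·7^2 + 7 + 4 ↦ 8^(8 + 1) + 2·8^2 + 8 + 4|_8 = 134217868 ⇒ 134217867
(6) 134217867|_8 = 8^(8 + 1) + 2·8^2 + 8 + 3 ↦ 9^(9 + 1) + 2·9^2 + 9 + 3|_9 = 3486784575 ⇒ 3486784574
(7) 3486784574|_9 = 9^(9 + 1) + 2·9^2 + 9 + 2 ↦ 10^(10 + 1) + 2·10^2 + 10 + 2|_10 = 100000000212 ⇒ 100000000211

12, 107, 1065, 15685, 280019, 5764910, 134217867, 3486784574, 100000000211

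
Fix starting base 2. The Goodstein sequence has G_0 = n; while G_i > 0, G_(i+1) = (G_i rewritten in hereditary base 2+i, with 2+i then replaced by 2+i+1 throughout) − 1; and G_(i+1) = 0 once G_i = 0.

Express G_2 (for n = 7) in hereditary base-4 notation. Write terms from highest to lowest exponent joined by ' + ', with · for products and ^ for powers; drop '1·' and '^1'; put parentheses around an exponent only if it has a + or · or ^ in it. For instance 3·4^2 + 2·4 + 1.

4^4 + 3

i=0: 7 = 2^2 + 2 + 1 (b=2); 2→3: 3^3 + 3 + 1 = 31; 31−1 = 30
i=1: 30 = 3^3 + 3 (b=3); 3→4: 4^4 + 4 = 260; 260−1 = 259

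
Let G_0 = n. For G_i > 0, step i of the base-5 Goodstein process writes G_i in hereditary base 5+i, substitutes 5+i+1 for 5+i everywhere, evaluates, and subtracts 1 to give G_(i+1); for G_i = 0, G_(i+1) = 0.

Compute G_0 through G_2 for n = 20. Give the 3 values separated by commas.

20, 23, 25

i=0: 20 = 4·5 (b=5); 5→6: 4·6 = 24; 24−1 = 23
i=1: 23 = 3·6 + 5 (b=6); 6→7: 3·7 + 5 = 26; 26−1 = 25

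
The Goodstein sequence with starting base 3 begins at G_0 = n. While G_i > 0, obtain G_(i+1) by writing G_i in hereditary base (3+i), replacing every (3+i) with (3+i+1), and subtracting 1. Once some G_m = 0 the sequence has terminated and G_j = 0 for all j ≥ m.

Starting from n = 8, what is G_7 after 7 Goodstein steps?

G_0=8  [base 3] 2·3 + 2  →[3↦4]→  2·4 + 2 = 10  −1 ⇒ G_1=9
G_1=9  [base 4] 2·4 + 1  →[4↦5]→  2·5 + 1 = 11  −1 ⇒ G_2=10
G_2=10  [base 5] 2·5  →[5↦6]→  2·6 = 12  −1 ⇒ G_3=11
G_3=11  [base 6] 6 + 5  →[6↦7]→  7 + 5 = 12  −1 ⇒ G_4=11
G_4=11  [base 7] 7 + 4  →[7↦8]→  8 + 4 = 12  −1 ⇒ G_5=11
G_5=11  [base 8] 8 + 3  →[8↦9]→  9 + 3 = 12  −1 ⇒ G_6=11
G_6=11  [base 9] 9 + 2  →[9↦10]→  10 + 2 = 12  −1 ⇒ G_7=11
G_7=11  [base 10] 10 + 1  →[10↦11]→  11 + 1 = 12  −1 ⇒ G_8=11

11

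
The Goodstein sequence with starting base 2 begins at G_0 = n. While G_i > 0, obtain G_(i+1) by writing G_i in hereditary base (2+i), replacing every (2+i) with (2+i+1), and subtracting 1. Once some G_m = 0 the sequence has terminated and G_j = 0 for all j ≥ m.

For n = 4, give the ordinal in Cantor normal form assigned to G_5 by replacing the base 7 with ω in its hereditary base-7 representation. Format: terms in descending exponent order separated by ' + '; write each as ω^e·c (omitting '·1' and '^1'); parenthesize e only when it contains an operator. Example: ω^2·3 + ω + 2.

ω^2·2 + ω + 4

4 —HB2→ 2^2 —bump→ 3^3 = 27 —(−1)→ 26
26 —HB3→ 2·3^2 + 2·3 + 2 —bump→ 2·4^2 + 2·4 + 2 = 42 —(−1)→ 41
41 —HB4→ 2·4^2 + 2·4 + 1 —bump→ 2·5^2 + 2·5 + 1 = 61 —(−1)→ 60
60 —HB5→ 2·5^2 + 2·5 —bump→ 2·6^2 + 2·6 = 84 —(−1)→ 83
83 —HB6→ 2·6^2 + 6 + 5 —bump→ 2·7^2 + 7 + 5 = 110 —(−1)→ 109
109 —HB7→ 2·7^2 + 7 + 4 —bump→ 2·8^2 + 8 + 4 = 140 —(−1)→ 139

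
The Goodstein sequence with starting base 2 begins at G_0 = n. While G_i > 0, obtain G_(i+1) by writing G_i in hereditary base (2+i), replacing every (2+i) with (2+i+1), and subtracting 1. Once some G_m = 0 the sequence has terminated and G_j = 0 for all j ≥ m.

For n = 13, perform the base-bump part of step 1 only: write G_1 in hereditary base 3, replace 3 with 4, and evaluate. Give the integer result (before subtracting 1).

i=0: 13 = 2^(2 + 1) + 2^2 + 1 (b=2); 2→3: 3^(3 + 1) + 3^3 + 1 = 109; 109−1 = 108
i=1: 108 = 3^(3 + 1) + 3^3 (b=3); 3→4: 4^(4 + 1) + 4^4 = 1280; 1280−1 = 1279

1280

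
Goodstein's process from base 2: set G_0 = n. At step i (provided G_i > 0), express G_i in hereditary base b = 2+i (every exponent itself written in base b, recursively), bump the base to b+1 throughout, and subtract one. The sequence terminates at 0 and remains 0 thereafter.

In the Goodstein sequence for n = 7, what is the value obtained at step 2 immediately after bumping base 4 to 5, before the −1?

3128

base 2: 7 = 2^2 + 2 + 1; at 3: 3^3 + 3 + 1 = 31; next = 30
base 3: 30 = 3^3 + 3; at 4: 4^4 + 4 = 260; next = 259
base 4: 259 = 4^4 + 3; at 5: 5^5 + 3 = 3128; next = 3127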